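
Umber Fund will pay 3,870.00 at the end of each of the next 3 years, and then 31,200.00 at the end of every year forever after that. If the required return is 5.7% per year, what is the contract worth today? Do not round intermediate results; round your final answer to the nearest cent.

473907.62

PV of 3-year annuity: 3,870.00 × [1 − (1+0.057)^−3] / 0.057 = 10402.24299
Perpetuity value at year 3: 31,200.00 / 0.057 = 547368.42105
PV of perpetuity: 547368.42105 / (1+0.057)^3 = 463505.37677
Total PV = 10402.24299 + 463505.37677 = 473907.61976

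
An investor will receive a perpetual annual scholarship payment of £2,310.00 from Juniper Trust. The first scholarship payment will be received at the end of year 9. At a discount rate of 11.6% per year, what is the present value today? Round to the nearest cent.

£8276.38

Value at end of year 8: C / r = £2,310.00 / 0.116 = £19,913.7931
Discount to today: PV = £19,913.7931 / (1 + 0.116)^8 = £19,913.7931 / 2.406099 = £8,276.38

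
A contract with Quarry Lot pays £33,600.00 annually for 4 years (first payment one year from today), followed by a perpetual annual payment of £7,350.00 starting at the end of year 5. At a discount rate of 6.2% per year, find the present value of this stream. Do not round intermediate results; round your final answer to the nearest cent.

£209092.39

PV of 4-year annuity: £33,600.00 × [1 − (1+0.062)^−4] / 0.062 = 115896.32272
Perpetuity value at year 4: £7,350.00 / 0.062 = 118548.38710
PV of perpetuity: 118548.38710 / (1+0.062)^4 = 93196.06650
Total PV = 115896.32272 + 93196.06650 = 209092.38922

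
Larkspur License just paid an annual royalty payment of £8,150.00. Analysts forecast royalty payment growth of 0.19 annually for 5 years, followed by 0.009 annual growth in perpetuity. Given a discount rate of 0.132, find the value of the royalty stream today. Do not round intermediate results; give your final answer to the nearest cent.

£133289.81

D_1 = 9698.50000
D_2 = 11541.21500
D_3 = 13734.04585
D_4 = 16343.51456
D_5 = 19448.78233
Terminal value at year 5: TV = D_5×(1+g_2)/(r−g_2) = 19623.82137/0.123 = 159543.26316
P_0 = D_1/(1+r)^1 + D_2/(1+r)^2 + D_3/(1+r)^3 + D_4/(1+r)^4 + D_5/(1+r)^5 + TV/(1+r)^5
    = 8567.57951 + 9006.55443 + 9468.02100 + 9953.13161 + 10463.09772 + 85831.42764 = 133289.81190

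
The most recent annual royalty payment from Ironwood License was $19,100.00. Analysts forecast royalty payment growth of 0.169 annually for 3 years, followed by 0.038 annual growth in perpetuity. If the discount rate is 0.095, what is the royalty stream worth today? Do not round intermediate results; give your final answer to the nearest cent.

$488610.57

D_1 = 22327.90000
D_2 = 26101.31510
D_3 = 30512.43735
Terminal value at year 3: TV = D_3×(1+g_2)/(r−g_2) = 31671.90997/0.057 = 555647.54336
P_0 = D_1/(1+r)^1 + D_2/(1+r)^2 + D_3/(1+r)^3 + TV/(1+r)^3
    = 20390.77626 + 21768.78305 + 23239.91542 + 423211.09140 = 488610.56613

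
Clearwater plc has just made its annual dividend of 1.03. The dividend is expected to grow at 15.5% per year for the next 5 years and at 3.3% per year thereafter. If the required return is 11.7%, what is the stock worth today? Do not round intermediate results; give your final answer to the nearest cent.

20.67

D_1 = 1.18965
D_2 = 1.37405
D_3 = 1.58702
D_4 = 1.83301
D_5 = 2.11713
Terminal value at year 5: TV = D_5×(1+g_2)/(r−g_2) = 2.18699/0.084 = 26.03564
P_0 = D_1/(1+r)^1 + D_2/(1+r)^2 + D_3/(1+r)^3 + D_4/(1+r)^4 + D_5/(1+r)^5 + TV/(1+r)^5
    = 1.06504 + 1.10127 + 1.13874 + 1.17748 + 1.21753 + 14.97278 = 20.67284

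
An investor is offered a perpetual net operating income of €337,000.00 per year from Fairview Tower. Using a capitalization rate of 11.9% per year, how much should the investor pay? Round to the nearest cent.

€2831932.77

Level perpetuity: PV = C / r = €337,000.00 / 0.119 = €2,831,932.77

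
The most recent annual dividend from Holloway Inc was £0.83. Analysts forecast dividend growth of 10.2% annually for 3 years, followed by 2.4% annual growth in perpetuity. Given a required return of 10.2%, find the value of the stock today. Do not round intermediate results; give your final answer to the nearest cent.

£13.39

D_1 = 0.91466
D_2 = 1.00796
D_3 = 1.11077
Terminal value at year 3: TV = D_3×(1+g_2)/(r−g_2) = 1.13743/0.078 = 14.58237
P_0 = D_1/(1+r)^1 + D_2/(1+r)^2 + D_3/(1+r)^3 + TV/(1+r)^3
    = 0.83000 + 0.83000 + 0.83000 + 10.89641 = 13.38641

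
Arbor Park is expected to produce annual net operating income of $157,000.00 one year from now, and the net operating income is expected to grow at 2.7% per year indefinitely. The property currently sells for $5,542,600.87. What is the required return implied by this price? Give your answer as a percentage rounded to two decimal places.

P = D₁/(r − g) ⇒ r = D₁/P + g = $157,000.0000/$5,542,600.87 + 0.027 = 0.028326 + 0.027 = 0.055326

5.53%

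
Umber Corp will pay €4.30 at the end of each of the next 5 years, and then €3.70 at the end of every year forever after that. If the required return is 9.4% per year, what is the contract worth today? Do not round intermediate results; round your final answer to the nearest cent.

€41.67

PV of 5-year annuity: €4.30 × [1 − (1+0.094)^−5] / 0.094 = 16.55334
Perpetuity value at year 5: €3.70 / 0.094 = 39.36170
PV of perpetuity: 39.36170 / (1+0.094)^5 = 25.11813
Total PV = 16.55334 + 25.11813 = 41.67147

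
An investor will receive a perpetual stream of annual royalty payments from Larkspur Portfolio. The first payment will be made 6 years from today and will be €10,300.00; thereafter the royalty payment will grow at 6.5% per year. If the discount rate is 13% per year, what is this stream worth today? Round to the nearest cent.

Value at end of year 5: C₁ / (r − g) = €10,300.00 / (0.13 − 0.065) = €158,461.5385
Discount to today: PV = €158,461.5385 / (1 + 0.13)^5 = €158,461.5385 / 1.842435 = €86,006.57

€86006.57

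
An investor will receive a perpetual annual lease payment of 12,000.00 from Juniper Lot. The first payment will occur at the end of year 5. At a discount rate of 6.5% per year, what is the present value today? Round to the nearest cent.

143505.80

Value at end of year 4: C / r = 12,000.00 / 0.065 = 184,615.3846
Discount to today: PV = 184,615.3846 / (1 + 0.065)^4 = 184,615.3846 / 1.286466 = 143,505.80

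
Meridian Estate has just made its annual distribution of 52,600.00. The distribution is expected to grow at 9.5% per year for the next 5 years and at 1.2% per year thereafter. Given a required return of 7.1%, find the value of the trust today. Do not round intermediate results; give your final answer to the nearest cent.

D_1 = 57597.00000
D_2 = 63068.71500
D_3 = 69060.24292
D_4 = 75620.96600
D_5 = 82804.95777
Terminal value at year 5: TV = D_5×(1+g_2)/(r−g_2) = 83798.61727/0.059 = 1420315.54689
P_0 = D_1/(1+r)^1 + D_2/(1+r)^2 + D_3/(1+r)^3 + D_4/(1+r)^4 + D_5/(1+r)^5 + TV/(1+r)^5
    = 53778.71148 + 54983.83667 + 56215.96747 + 57475.70903 + 58763.68010 + 1007946.51298 = 1289164.41774

1289164.42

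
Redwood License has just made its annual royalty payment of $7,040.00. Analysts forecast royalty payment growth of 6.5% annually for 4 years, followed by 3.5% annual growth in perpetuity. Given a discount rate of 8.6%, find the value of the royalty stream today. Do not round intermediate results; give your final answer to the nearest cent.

$158960.99

D_1 = 7497.60000
D_2 = 7984.94400
D_3 = 8503.96536
D_4 = 9056.72311
Terminal value at year 4: TV = D_4×(1+g_2)/(r−g_2) = 9373.70842/0.051 = 183798.20426
P_0 = D_1/(1+r)^1 + D_2/(1+r)^2 + D_3/(1+r)^3 + D_4/(1+r)^4 + TV/(1+r)^4
    = 6903.86740 + 6770.36720 + 6639.44850 + 6511.06138 + 132136.24558 = 158960.99006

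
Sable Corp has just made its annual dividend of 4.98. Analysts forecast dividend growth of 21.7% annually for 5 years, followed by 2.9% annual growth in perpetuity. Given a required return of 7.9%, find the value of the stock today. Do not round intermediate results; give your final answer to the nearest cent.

D_1 = 6.06066
D_2 = 7.37582
D_3 = 8.97638
D_4 = 10.92425
D_5 = 13.29481
Terminal value at year 5: TV = D_5×(1+g_2)/(r−g_2) = 13.68036/0.05 = 273.60725
P_0 = D_1/(1+r)^1 + D_2/(1+r)^2 + D_3/(1+r)^3 + D_4/(1+r)^4 + D_5/(1+r)^5 + TV/(1+r)^5
    = 5.61692 + 6.33531 + 7.14557 + 8.05946 + 9.09023 + 187.07699 = 223.32448

223.32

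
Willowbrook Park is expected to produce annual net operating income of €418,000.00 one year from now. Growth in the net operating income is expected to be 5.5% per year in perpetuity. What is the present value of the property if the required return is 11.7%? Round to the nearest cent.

€6741935.48

Growing perpetuity: P = D₁ / (r − g) = €418,000.0000 / (0.117 − 0.055) = €6,741,935.48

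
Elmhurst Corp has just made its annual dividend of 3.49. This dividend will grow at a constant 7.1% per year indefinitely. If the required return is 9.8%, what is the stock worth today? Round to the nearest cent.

D₁ = D₀ × (1 + g) = 3.49 × 1.071 = 3.7378
Growing perpetuity: P = D₁ / (r − g) = 3.7378 / (0.098 − 0.071) = 138.44

138.44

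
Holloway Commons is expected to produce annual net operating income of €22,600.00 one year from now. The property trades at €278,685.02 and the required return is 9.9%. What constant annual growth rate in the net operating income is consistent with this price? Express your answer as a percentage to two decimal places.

P = D₁/(r−g) ⇒ g = r − D₁/P = 0.099 − €22,600.00/€278,685.02 = 0.017905

1.79%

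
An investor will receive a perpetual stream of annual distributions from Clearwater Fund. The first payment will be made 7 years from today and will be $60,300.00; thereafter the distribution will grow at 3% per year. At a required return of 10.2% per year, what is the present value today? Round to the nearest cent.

Value at end of year 6: C₁ / (r − g) = $60,300.00 / (0.102 − 0.03) = $837,500.0000
Discount to today: PV = $837,500.0000 / (1 + 0.102)^6 = $837,500.0000 / 1.790975 = $467,622.34

$467622.34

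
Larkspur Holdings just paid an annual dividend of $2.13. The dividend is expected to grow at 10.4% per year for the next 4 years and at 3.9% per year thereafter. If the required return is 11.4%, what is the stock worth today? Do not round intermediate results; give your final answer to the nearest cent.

$36.79

D_1 = 2.35152
D_2 = 2.59608
D_3 = 2.86607
D_4 = 3.16414
Terminal value at year 4: TV = D_4×(1+g_2)/(r−g_2) = 3.28754/0.075 = 43.83391
P_0 = D_1/(1+r)^1 + D_2/(1+r)^2 + D_3/(1+r)^3 + D_4/(1+r)^4 + TV/(1+r)^4
    = 2.11088 + 2.09193 + 2.07315 + 2.05454 + 28.46226 = 36.79277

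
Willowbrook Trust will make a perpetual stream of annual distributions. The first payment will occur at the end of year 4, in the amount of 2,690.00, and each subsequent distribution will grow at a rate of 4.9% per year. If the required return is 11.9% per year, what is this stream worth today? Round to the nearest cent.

27426.10

Value at end of year 3: C₁ / (r − g) = 2,690.00 / (0.119 − 0.049) = 38,428.5714
Discount to today: PV = 38,428.5714 / (1 + 0.119)^3 = 38,428.5714 / 1.401168 = 27,426.10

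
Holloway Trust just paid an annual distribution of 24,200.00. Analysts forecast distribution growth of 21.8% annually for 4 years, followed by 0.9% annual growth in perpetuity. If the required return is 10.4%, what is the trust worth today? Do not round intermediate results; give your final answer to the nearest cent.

D_1 = 29475.60000
D_2 = 35901.28080
D_3 = 43727.76001
D_4 = 53260.41170
Terminal value at year 4: TV = D_4×(1+g_2)/(r−g_2) = 53739.75540/0.095 = 565681.63582
P_0 = D_1/(1+r)^1 + D_2/(1+r)^2 + D_3/(1+r)^3 + D_4/(1+r)^4 + TV/(1+r)^4
    = 26698.91304 + 29455.86602 + 32497.50436 + 35853.22492 + 380798.98887 = 505304.49722

505304.50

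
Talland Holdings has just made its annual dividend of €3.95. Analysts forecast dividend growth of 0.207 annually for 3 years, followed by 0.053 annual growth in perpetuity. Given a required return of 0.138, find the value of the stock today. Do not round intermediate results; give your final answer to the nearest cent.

D_1 = 4.76765
D_2 = 5.75455
D_3 = 6.94575
Terminal value at year 3: TV = D_3×(1+g_2)/(r−g_2) = 7.31387/0.085 = 86.04554
P_0 = D_1/(1+r)^1 + D_2/(1+r)^2 + D_3/(1+r)^3 + TV/(1+r)^3
    = 4.18950 + 4.44352 + 4.71294 + 58.38504 = 71.73100

€71.73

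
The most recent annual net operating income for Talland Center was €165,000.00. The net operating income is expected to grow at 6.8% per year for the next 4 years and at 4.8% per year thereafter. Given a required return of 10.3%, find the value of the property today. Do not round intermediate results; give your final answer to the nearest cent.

€3372816.35

D_1 = 176220.00000
D_2 = 188202.96000
D_3 = 201000.76128
D_4 = 214668.81305
Terminal value at year 4: TV = D_4×(1+g_2)/(r−g_2) = 224972.91607/0.055 = 4090416.65588
P_0 = D_1/(1+r)^1 + D_2/(1+r)^2 + D_3/(1+r)^3 + D_4/(1+r)^4 + TV/(1+r)^4
    = 159764.27924 + 154694.69649 + 149785.97992 + 145033.02498 + 2763538.36688 = 3372816.34751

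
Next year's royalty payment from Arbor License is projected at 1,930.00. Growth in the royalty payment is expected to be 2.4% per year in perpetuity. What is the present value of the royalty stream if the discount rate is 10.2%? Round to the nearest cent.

24743.59

Growing perpetuity: P = D₁ / (r − g) = 1,930.0000 / (0.102 − 0.024) = 24,743.59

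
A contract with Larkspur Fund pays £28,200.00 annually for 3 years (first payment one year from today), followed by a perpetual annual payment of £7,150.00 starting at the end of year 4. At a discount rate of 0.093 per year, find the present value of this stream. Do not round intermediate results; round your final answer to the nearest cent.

£129881.87

PV of 3-year annuity: £28,200.00 × [1 − (1+0.093)^−3] / 0.093 = 71002.56975
Perpetuity value at year 3: £7,150.00 / 0.093 = 76881.72043
PV of perpetuity: 76881.72043 / (1+0.093)^3 = 58879.29583
Total PV = 71002.56975 + 58879.29583 = 129881.86558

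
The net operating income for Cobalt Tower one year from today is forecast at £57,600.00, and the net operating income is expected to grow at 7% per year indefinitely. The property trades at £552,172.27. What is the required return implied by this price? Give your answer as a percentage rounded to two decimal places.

17.43%

P = D₁/(r − g) ⇒ r = D₁/P + g = £57,600.0000/£552,172.27 + 0.07 = 0.104315 + 0.07 = 0.174315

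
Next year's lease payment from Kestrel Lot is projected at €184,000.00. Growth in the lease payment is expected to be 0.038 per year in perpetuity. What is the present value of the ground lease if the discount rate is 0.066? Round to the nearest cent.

Growing perpetuity: P = D₁ / (r − g) = €184,000.0000 / (0.066 − 0.038) = €6,571,428.57

€6571428.57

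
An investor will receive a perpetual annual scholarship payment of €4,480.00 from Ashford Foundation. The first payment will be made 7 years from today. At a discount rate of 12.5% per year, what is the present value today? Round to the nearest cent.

€17678.80

Value at end of year 6: C / r = €4,480.00 / 0.125 = €35,840.0000
Discount to today: PV = €35,840.0000 / (1 + 0.125)^6 = €35,840.0000 / 2.027287 = €17,678.80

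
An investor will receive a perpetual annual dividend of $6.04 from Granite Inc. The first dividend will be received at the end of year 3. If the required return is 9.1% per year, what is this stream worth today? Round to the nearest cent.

Value at end of year 2: C / r = $6.04 / 0.091 = $66.3736
Discount to today: PV = $66.3736 / (1 + 0.091)^2 = $66.3736 / 1.190281 = $55.76

$55.76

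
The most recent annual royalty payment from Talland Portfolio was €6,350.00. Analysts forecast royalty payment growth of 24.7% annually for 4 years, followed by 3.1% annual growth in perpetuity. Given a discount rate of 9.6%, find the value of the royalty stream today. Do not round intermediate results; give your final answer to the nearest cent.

D_1 = 7918.45000
D_2 = 9874.30715
D_3 = 12313.26102
D_4 = 15354.63649
Terminal value at year 4: TV = D_4×(1+g_2)/(r−g_2) = 15830.63022/0.065 = 243548.15720
P_0 = D_1/(1+r)^1 + D_2/(1+r)^2 + D_3/(1+r)^3 + D_4/(1+r)^4 + TV/(1+r)^4
    = 7224.86314 + 8220.25943 + 9352.79517 + 10641.36458 + 168788.41355 = 204227.69587

€204227.70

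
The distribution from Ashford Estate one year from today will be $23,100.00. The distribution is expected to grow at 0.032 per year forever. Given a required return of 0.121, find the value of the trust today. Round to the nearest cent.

$259550.56

Growing perpetuity: P = D₁ / (r − g) = $23,100.0000 / (0.121 − 0.032) = $259,550.56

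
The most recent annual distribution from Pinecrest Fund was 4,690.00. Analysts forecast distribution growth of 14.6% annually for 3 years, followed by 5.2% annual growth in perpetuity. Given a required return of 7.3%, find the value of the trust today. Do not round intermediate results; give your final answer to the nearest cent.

302308.59

D_1 = 5374.74000
D_2 = 6159.45204
D_3 = 7058.73204
Terminal value at year 3: TV = D_3×(1+g_2)/(r−g_2) = 7425.78610/0.021 = 353608.86209
P_0 = D_1/(1+r)^1 + D_2/(1+r)^2 + D_3/(1+r)^3 + TV/(1+r)^3
    = 5009.07735 + 5349.86267 + 5713.83283 + 286235.81583 = 302308.58868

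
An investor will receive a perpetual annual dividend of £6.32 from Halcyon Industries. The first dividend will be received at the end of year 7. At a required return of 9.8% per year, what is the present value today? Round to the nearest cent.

£36.80

Value at end of year 6: C / r = £6.32 / 0.098 = £64.4898
Discount to today: PV = £64.4898 / (1 + 0.098)^6 = £64.4898 / 1.752323 = £36.80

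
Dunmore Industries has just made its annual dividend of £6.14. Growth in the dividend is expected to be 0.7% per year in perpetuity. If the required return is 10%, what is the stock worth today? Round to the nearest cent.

£66.48

D₁ = D₀ × (1 + g) = £6.14 × 1.007 = £6.1830
Growing perpetuity: P = D₁ / (r − g) = £6.1830 / (0.1 − 0.007) = £66.48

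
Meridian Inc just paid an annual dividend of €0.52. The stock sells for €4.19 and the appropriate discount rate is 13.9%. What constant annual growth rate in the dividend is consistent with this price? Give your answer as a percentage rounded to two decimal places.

1.33%

P = D₀(1+g)/(r−g) ⇒ P(r−g) = D₀(1+g) ⇒ g(P+D₀) = P·r − D₀
g = (P·r − D₀)/(P + D₀) = (€4.19×0.139 − €0.52) / (€4.19 + €0.52) = 0.013251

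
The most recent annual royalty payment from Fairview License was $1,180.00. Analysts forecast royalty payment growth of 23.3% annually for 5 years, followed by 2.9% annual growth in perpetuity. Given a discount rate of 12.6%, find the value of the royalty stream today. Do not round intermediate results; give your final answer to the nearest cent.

$27519.15

D_1 = 1454.94000
D_2 = 1793.94102
D_3 = 2211.92928
D_4 = 2727.30880
D_5 = 3362.77175
Terminal value at year 5: TV = D_5×(1+g_2)/(r−g_2) = 3460.29213/0.097 = 35673.11475
P_0 = D_1/(1+r)^1 + D_2/(1+r)^2 + D_3/(1+r)^3 + D_4/(1+r)^4 + D_5/(1+r)^5 + TV/(1+r)^5
    = 1292.13144 + 1414.91835 + 1549.37329 + 1696.60504 + 1857.82772 + 19708.29608 = 27519.15192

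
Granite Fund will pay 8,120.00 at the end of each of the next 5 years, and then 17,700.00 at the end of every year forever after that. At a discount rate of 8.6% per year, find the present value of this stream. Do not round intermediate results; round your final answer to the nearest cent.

PV of 5-year annuity: 8,120.00 × [1 − (1+0.086)^−5] / 0.086 = 31914.51248
Perpetuity value at year 5: 17,700.00 / 0.086 = 205813.95349
PV of perpetuity: 205813.95349 / (1+0.086)^5 = 136246.60486
Total PV = 31914.51248 + 136246.60486 = 168161.11734

168161.12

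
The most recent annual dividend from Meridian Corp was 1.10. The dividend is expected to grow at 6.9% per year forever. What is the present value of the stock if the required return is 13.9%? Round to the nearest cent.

D₁ = D₀ × (1 + g) = 1.10 × 1.069 = 1.1759
Growing perpetuity: P = D₁ / (r − g) = 1.1759 / (0.139 − 0.069) = 16.80

16.80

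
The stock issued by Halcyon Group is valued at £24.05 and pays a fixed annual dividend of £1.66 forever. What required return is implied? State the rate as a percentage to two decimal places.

6.90%

P = C/r ⇒ r = C/P = £1.66/£24.05 = 0.069023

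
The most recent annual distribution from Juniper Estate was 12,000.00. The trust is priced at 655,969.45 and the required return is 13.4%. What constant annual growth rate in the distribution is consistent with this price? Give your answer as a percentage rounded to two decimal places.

P = D₀(1+g)/(r−g) ⇒ P(r−g) = D₀(1+g) ⇒ g(P+D₀) = P·r − D₀
g = (P·r − D₀)/(P + D₀) = (655,969.45×0.134 − 12,000.00) / (655,969.45 + 12,000.00) = 0.113628

11.36%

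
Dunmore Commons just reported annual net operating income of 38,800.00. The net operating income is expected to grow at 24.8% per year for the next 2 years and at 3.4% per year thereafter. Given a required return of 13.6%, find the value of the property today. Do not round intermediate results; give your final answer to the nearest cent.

D_1 = 48422.40000
D_2 = 60431.15520
Terminal value at year 2: TV = D_2×(1+g_2)/(r−g_2) = 62485.81448/0.102 = 612606.02428
P_0 = D_1/(1+r)^1 + D_2/(1+r)^2 + TV/(1+r)^2
    = 42625.35211 + 46827.85162 + 474705.86835 = 564159.07208

564159.07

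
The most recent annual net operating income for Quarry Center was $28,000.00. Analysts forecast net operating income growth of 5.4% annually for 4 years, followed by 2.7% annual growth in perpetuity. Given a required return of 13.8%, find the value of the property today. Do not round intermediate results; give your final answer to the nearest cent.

D_1 = 29512.00000
D_2 = 31105.64800
D_3 = 32785.35299
D_4 = 34555.76205
Terminal value at year 4: TV = D_4×(1+g_2)/(r−g_2) = 35488.76763/0.111 = 319718.62729
P_0 = D_1/(1+r)^1 + D_2/(1+r)^2 + D_3/(1+r)^3 + D_4/(1+r)^4 + TV/(1+r)^4
    = 25933.21617 + 24018.98932 + 22246.05865 + 20603.99456 + 190633.35510 = 283435.61380

$283435.61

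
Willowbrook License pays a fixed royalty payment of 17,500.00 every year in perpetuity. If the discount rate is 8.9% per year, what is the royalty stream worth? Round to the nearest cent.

Level perpetuity: PV = C / r = 17,500.00 / 0.089 = 196,629.21

196629.21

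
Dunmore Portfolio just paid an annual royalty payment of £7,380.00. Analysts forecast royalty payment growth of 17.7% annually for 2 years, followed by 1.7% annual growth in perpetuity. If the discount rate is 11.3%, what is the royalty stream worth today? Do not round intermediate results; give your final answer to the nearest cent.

£103489.15

D_1 = 8686.26000
D_2 = 10223.72802
Terminal value at year 2: TV = D_2×(1+g_2)/(r−g_2) = 10397.53140/0.096 = 108307.61871
P_0 = D_1/(1+r)^1 + D_2/(1+r)^2 + TV/(1+r)^2
    = 7804.36658 + 8253.13519 + 87431.65087 = 103489.15263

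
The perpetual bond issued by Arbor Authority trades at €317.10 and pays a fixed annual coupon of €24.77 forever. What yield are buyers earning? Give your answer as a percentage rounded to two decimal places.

7.81%

P = C/r ⇒ r = C/P = €24.77/€317.10 = 0.078114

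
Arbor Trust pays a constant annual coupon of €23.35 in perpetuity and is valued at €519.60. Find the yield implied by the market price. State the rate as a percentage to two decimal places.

4.49%

P = C/r ⇒ r = C/P = €23.35/€519.60 = 0.044938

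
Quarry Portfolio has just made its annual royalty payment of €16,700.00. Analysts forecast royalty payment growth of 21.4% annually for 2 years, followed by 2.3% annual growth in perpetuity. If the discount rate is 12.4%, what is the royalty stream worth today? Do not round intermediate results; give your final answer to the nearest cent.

€234840.62

D_1 = 20273.80000
D_2 = 24612.39320
Terminal value at year 2: TV = D_2×(1+g_2)/(r−g_2) = 25178.47824/0.101 = 249291.86380
P_0 = D_1/(1+r)^1 + D_2/(1+r)^2 + TV/(1+r)^2
    = 18037.18861 + 19481.44749 + 197321.98791 = 234840.62401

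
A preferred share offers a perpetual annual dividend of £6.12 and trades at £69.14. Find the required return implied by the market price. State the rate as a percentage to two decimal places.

8.85%

P = C/r ⇒ r = C/P = £6.12/£69.14 = 0.088516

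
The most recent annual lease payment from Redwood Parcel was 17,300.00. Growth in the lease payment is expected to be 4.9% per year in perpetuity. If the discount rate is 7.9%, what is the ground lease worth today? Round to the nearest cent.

D₁ = D₀ × (1 + g) = 17,300.00 × 1.049 = 18,147.7000
Growing perpetuity: P = D₁ / (r − g) = 18,147.7000 / (0.079 − 0.049) = 604,923.33

604923.33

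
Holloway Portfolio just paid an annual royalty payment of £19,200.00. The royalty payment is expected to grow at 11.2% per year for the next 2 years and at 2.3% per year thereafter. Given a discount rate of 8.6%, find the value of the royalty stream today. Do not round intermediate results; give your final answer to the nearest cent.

D_1 = 21350.40000
D_2 = 23741.64480
Terminal value at year 2: TV = D_2×(1+g_2)/(r−g_2) = 24287.70263/0.063 = 385519.08937
P_0 = D_1/(1+r)^1 + D_2/(1+r)^2 + TV/(1+r)^2
    = 19659.66851 + 20130.34197 + 326878.41011 = 366668.42059

£366668.42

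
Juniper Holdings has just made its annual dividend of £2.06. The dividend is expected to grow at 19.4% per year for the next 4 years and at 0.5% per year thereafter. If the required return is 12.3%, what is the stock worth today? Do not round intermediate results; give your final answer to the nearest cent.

D_1 = 2.45964
D_2 = 2.93681
D_3 = 3.50655
D_4 = 4.18682
Terminal value at year 4: TV = D_4×(1+g_2)/(r−g_2) = 4.20776/0.118 = 35.65895
P_0 = D_1/(1+r)^1 + D_2/(1+r)^2 + D_3/(1+r)^3 + D_4/(1+r)^4 + TV/(1+r)^4
    = 2.19024 + 2.32872 + 2.47594 + 2.63248 + 22.42072 = 32.04810

£32.05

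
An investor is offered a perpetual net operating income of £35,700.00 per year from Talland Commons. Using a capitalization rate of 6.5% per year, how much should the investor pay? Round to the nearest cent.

Level perpetuity: PV = C / r = £35,700.00 / 0.065 = £549,230.77

£549230.77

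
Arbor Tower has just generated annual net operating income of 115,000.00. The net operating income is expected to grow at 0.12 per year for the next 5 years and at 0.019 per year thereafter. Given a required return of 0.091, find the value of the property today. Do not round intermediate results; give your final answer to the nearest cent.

D_1 = 128800.00000
D_2 = 144256.00000
D_3 = 161566.72000
D_4 = 180954.72640
D_5 = 202669.29357
Terminal value at year 5: TV = D_5×(1+g_2)/(r−g_2) = 206520.01015/0.072 = 2868333.47425
P_0 = D_1/(1+r)^1 + D_2/(1+r)^2 + D_3/(1+r)^3 + D_4/(1+r)^4 + D_5/(1+r)^5 + TV/(1+r)^5
    = 118056.82860 + 121194.91112 + 124416.40738 + 127723.53462 + 131118.56899 + 1855691.96948 = 2478202.22018

2478202.22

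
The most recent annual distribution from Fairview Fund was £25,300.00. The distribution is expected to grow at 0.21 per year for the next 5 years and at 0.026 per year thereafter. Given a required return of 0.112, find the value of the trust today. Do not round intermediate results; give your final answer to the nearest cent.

£624583.46

D_1 = 30613.00000
D_2 = 37041.73000
D_3 = 44820.49330
D_4 = 54232.79689
D_5 = 65621.68424
Terminal value at year 5: TV = D_5×(1+g_2)/(r−g_2) = 67327.84803/0.086 = 782881.95385
P_0 = D_1/(1+r)^1 + D_2/(1+r)^2 + D_3/(1+r)^3 + D_4/(1+r)^4 + D_5/(1+r)^5 + TV/(1+r)^5
    = 27529.67626 + 29955.85276 + 32595.84698 + 35468.50256 + 38594.32383 + 460439.25872 = 624583.46112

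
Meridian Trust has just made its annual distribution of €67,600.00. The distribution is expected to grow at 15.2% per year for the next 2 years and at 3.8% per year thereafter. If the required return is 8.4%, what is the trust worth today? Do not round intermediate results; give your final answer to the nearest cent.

€1870978.85

D_1 = 77875.20000
D_2 = 89712.23040
Terminal value at year 2: TV = D_2×(1+g_2)/(r−g_2) = 93121.29516/0.046 = 2024375.98163
P_0 = D_1/(1+r)^1 + D_2/(1+r)^2 + TV/(1+r)^2
    = 71840.59041 + 76347.19571 + 1722791.06837 = 1870978.85448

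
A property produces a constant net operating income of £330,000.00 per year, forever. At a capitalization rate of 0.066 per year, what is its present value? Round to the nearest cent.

Level perpetuity: PV = C / r = £330,000.00 / 0.066 = £5,000,000.00

£5000000.00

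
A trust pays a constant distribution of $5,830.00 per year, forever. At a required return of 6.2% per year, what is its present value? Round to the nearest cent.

Level perpetuity: PV = C / r = $5,830.00 / 0.062 = $94,032.26

$94032.26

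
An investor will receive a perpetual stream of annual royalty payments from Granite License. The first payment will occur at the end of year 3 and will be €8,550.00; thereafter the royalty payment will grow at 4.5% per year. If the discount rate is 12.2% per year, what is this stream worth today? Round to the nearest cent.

Value at end of year 2: C₁ / (r − g) = €8,550.00 / (0.122 − 0.045) = €111,038.9610
Discount to today: PV = €111,038.9610 / (1 + 0.122)^2 = €111,038.9610 / 1.258884 = €88,204.28

€88204.28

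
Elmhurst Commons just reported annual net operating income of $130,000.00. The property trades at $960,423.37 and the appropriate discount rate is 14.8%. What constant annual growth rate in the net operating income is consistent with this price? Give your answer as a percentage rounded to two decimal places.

P = D₀(1+g)/(r−g) ⇒ P(r−g) = D₀(1+g) ⇒ g(P+D₀) = P·r − D₀
g = (P·r − D₀)/(P + D₀) = ($960,423.37×0.148 − $130,000.00) / ($960,423.37 + $130,000.00) = 0.011136

1.11%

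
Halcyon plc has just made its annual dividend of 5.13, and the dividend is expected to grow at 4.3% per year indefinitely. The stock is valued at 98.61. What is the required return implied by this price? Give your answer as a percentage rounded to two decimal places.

9.73%

D₁ = 5.13 × 1.043 = 5.3506
P = D₁/(r − g) ⇒ r = D₁/P + g = 5.3506/98.61 + 0.043 = 0.054260 + 0.043 = 0.097260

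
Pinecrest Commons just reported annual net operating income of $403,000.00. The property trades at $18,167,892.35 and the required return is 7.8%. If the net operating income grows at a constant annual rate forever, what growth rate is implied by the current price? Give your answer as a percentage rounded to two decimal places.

P = D₀(1+g)/(r−g) ⇒ P(r−g) = D₀(1+g) ⇒ g(P+D₀) = P·r − D₀
g = (P·r − D₀)/(P + D₀) = ($18,167,892.35×0.078 − $403,000.00) / ($18,167,892.35 + $403,000.00) = 0.054607

5.46%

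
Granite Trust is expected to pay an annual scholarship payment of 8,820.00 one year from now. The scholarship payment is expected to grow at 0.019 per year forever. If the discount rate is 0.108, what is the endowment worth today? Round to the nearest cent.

Growing perpetuity: P = D₁ / (r − g) = 8,820.0000 / (0.108 − 0.019) = 99,101.12

99101.12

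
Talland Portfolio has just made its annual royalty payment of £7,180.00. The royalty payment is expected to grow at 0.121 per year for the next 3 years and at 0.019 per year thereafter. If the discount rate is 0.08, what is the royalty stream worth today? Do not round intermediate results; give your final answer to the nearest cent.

£157343.66

D_1 = 8048.78000
D_2 = 9022.68238
D_3 = 10114.42695
Terminal value at year 3: TV = D_3×(1+g_2)/(r−g_2) = 10306.60106/0.061 = 168960.67311
P_0 = D_1/(1+r)^1 + D_2/(1+r)^2 + D_3/(1+r)^3 + TV/(1+r)^3
    = 7452.57407 + 7735.49587 + 8029.15821 + 134126.42978 = 157343.65794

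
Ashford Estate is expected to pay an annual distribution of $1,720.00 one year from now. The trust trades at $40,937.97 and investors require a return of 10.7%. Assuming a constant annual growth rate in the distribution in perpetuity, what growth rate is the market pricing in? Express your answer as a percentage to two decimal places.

P = D₁/(r−g) ⇒ g = r − D₁/P = 0.107 − $1,720.00/$40,937.97 = 0.064985

6.50%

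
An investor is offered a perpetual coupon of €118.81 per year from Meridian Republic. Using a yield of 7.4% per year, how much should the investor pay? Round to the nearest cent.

€1605.54

Level perpetuity: PV = C / r = €118.81 / 0.074 = €1,605.54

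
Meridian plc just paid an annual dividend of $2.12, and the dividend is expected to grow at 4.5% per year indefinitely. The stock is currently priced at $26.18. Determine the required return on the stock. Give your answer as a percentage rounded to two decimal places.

D₁ = $2.12 × 1.045 = $2.2154
P = D₁/(r − g) ⇒ r = D₁/P + g = $2.2154/$26.18 + 0.045 = 0.084622 + 0.045 = 0.129622

12.96%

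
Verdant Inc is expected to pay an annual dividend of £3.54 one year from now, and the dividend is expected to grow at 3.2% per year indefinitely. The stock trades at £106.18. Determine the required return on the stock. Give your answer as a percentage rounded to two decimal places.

6.53%

P = D₁/(r − g) ⇒ r = D₁/P + g = £3.5400/£106.18 + 0.032 = 0.033340 + 0.032 = 0.065340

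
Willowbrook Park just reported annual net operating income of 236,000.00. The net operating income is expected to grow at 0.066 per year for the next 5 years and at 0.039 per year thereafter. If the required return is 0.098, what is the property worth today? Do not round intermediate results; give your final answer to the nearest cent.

4665428.62

D_1 = 251576.00000
D_2 = 268180.01600
D_3 = 285879.89706
D_4 = 304747.97026
D_5 = 324861.33630
Terminal value at year 5: TV = D_5×(1+g_2)/(r−g_2) = 337530.92841/0.059 = 5720863.19347
P_0 = D_1/(1+r)^1 + D_2/(1+r)^2 + D_3/(1+r)^3 + D_4/(1+r)^4 + D_5/(1+r)^5 + TV/(1+r)^5
    = 229122.04007 + 222444.53071 + 215961.63000 + 209667.66628 + 203557.13320 + 3584675.61687 = 4665428.61713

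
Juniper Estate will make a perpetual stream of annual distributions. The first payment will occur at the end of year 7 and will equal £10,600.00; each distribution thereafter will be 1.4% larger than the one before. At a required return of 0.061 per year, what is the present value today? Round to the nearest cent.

Value at end of year 6: C₁ / (r − g) = £10,600.00 / (0.061 − 0.014) = £225,531.9149
Discount to today: PV = £225,531.9149 / (1 + 0.061)^6 = £225,531.9149 / 1.426567 = £158,094.12

£158094.12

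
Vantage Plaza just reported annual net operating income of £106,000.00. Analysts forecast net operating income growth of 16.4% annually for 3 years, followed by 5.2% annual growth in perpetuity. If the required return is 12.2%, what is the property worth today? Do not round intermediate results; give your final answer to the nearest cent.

£2121112.21

D_1 = 123384.00000
D_2 = 143618.97600
D_3 = 167172.48806
Terminal value at year 3: TV = D_3×(1+g_2)/(r−g_2) = 175865.45744/0.07 = 2512363.67776
P_0 = D_1/(1+r)^1 + D_2/(1+r)^2 + D_3/(1+r)^3 + TV/(1+r)^3
    = 109967.91444 + 114084.36043 + 118354.89799 + 1778705.03836 = 2121112.21122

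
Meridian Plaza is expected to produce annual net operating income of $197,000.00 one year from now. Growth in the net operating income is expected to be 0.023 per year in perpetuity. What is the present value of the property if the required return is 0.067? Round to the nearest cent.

$4477272.73

Growing perpetuity: P = D₁ / (r − g) = $197,000.0000 / (0.067 − 0.023) = $4,477,272.73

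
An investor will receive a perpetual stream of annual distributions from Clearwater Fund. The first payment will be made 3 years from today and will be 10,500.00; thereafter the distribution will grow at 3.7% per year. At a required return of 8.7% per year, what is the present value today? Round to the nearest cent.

177729.78

Value at end of year 2: C₁ / (r − g) = 10,500.00 / (0.087 − 0.037) = 210,000.0000
Discount to today: PV = 210,000.0000 / (1 + 0.087)^2 = 210,000.0000 / 1.181569 = 177,729.78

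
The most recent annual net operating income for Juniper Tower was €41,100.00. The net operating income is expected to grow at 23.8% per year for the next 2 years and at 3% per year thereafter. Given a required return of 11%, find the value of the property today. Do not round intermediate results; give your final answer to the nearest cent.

D_1 = 50881.80000
D_2 = 62991.66840
Terminal value at year 2: TV = D_2×(1+g_2)/(r−g_2) = 64881.41845/0.08 = 811017.73065
P_0 = D_1/(1+r)^1 + D_2/(1+r)^2 + TV/(1+r)^2
    = 45839.45946 + 51125.45118 + 658240.18395 = 755205.09459

€755205.09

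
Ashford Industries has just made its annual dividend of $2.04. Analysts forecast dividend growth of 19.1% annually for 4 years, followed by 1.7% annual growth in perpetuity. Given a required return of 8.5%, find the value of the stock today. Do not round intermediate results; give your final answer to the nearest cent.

D_1 = 2.42964
D_2 = 2.89370
D_3 = 3.44640
D_4 = 4.10466
Terminal value at year 4: TV = D_4×(1+g_2)/(r−g_2) = 4.17444/0.068 = 61.38882
P_0 = D_1/(1+r)^1 + D_2/(1+r)^2 + D_3/(1+r)^3 + D_4/(1+r)^4 + TV/(1+r)^4
    = 2.23930 + 2.45807 + 2.69821 + 2.96182 + 44.29659 = 54.65399

$54.65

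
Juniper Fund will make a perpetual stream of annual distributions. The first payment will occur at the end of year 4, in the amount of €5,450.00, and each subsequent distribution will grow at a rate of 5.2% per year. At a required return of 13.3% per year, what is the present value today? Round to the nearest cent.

€46261.72

Value at end of year 3: C₁ / (r − g) = €5,450.00 / (0.133 − 0.052) = €67,283.9506
Discount to today: PV = €67,283.9506 / (1 + 0.133)^3 = €67,283.9506 / 1.454420 = €46,261.72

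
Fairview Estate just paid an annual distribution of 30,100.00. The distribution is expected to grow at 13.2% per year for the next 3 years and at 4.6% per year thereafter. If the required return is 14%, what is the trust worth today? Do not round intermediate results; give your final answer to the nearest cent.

416979.05

D_1 = 34073.20000
D_2 = 38570.86240
D_3 = 43662.21624
Terminal value at year 3: TV = D_3×(1+g_2)/(r−g_2) = 45670.67818/0.094 = 485858.27855
P_0 = D_1/(1+r)^1 + D_2/(1+r)^2 + D_3/(1+r)^3 + TV/(1+r)^3
    = 29888.77193 + 29679.02616 + 29470.75229 + 327940.49893 = 416979.04932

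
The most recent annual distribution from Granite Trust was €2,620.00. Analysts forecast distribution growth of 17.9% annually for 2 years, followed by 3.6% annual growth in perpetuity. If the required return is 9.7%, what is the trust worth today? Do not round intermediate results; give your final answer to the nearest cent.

D_1 = 3088.98000
D_2 = 3641.90742
Terminal value at year 2: TV = D_2×(1+g_2)/(r−g_2) = 3773.01609/0.061 = 61852.72274
P_0 = D_1/(1+r)^1 + D_2/(1+r)^2 + TV/(1+r)^2
    = 2815.84321 + 3026.32556 + 51397.92268 = 57240.09146

€57240.09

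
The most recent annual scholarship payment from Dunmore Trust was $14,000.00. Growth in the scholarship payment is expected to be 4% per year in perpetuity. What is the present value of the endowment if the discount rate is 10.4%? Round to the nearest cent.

$227500.00

D₁ = D₀ × (1 + g) = $14,000.00 × 1.04 = $14,560.0000
Growing perpetuity: P = D₁ / (r − g) = $14,560.0000 / (0.104 − 0.04) = $227,500.00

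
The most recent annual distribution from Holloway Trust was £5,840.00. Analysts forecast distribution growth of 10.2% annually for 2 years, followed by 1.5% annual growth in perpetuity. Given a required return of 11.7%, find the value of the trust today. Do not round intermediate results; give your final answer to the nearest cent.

D_1 = 6435.68000
D_2 = 7092.11936
Terminal value at year 2: TV = D_2×(1+g_2)/(r−g_2) = 7198.50115/0.102 = 70573.54069
P_0 = D_1/(1+r)^1 + D_2/(1+r)^2 + TV/(1+r)^2
    = 5761.57565 + 5684.20445 + 56563.40698 = 68009.18707

£68009.19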